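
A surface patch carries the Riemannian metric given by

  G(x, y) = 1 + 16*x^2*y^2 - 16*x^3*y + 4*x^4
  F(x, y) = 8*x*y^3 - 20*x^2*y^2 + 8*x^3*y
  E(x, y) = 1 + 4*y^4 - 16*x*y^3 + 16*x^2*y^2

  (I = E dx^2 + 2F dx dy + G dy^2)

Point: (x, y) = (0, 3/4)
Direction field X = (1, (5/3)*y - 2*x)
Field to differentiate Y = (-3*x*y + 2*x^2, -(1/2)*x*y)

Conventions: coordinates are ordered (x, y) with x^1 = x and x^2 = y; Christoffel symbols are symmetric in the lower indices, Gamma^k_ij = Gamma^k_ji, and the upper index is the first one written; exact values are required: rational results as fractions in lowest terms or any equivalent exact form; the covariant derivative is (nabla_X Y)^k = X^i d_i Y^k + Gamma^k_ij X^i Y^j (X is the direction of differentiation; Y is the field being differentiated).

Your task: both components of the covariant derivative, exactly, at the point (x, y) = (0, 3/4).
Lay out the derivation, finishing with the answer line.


E = 145/64, F = 0, G = 1 at the point
E_x = -27/4, E_y = 27/4, F_x = 27/8, F_y = 0, G_x = 0, G_y = 0
EG - F^2 = 145/64;  g^inv = (64/145) * [[1, 0], [0, 145/64]]
first-kind symbols [ij,l] = (1/2)(d_i g_jl + d_j g_il - d_l g_ij): [xx,x] = E_x/2 = -27/8, [xx,y] = F_x - E_y/2 = 0, [xy,x] = E_y/2 = 27/8, [xy,y] = G_x/2 = 0, [yy,x] = F_y - G_x/2 = 0, [yy,y] = G_y/2 = 0
Gamma^x_ij = (G*[ij,x] - F*[ij,y])/(EG - F^2), Gamma^y_ij = (E*[ij,y] - F*[ij,x])/(EG - F^2)
Gamma_xxx = -216/145, Gamma_xxy = 216/145, Gamma_xyy = 0, Gamma_yxx = 0, Gamma_yxy = 0, Gamma_yyy = 0
X = (1, 5/4), Y = (0, 0) at the point

Answer: (nabla_X Y)^x = -9/4, (nabla_X Y)^y = -3/8


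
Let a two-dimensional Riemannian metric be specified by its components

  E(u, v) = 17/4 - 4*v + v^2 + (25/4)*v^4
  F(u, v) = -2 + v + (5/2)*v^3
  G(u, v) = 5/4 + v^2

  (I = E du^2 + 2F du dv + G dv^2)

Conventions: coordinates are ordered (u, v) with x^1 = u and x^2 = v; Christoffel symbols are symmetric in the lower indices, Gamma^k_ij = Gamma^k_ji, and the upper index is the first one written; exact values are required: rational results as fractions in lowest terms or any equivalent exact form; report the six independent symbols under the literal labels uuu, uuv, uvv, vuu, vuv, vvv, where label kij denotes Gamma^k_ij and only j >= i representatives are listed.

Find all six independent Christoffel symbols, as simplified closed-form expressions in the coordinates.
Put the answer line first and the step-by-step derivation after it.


Answer: Gamma_uuu = (500*v^6 + 240*v^4 - 480*v^3 + 16*v^2 - 64*v + 64)/(61*v^4 + 96*v^3 + 72*v^2 - 16*v + 21), Gamma_uuv = (200*v^5 + 266*v^3 - 32*v^2 + 20*v - 40)/(61*v^4 + 96*v^3 + 72*v^2 - 16*v + 21), Gamma_uvv = (80*v^4 + 150*v^2 + 32*v + 20)/(61*v^4 + 96*v^3 + 72*v^2 - 16*v + 21), Gamma_vuu = (-1250*v^7 - 300*v^5 + 1000*v^4 - 866*v^3 + 96*v^2 - 196*v + 136)/(61*v^4 + 96*v^3 + 72*v^2 - 16*v + 21), Gamma_vuv = (-500*v^6 - 240*v^4 + 480*v^3 - 16*v^2 + 64*v - 64)/(61*v^4 + 96*v^3 + 72*v^2 - 16*v + 21), Gamma_vvv = (-200*v^5 - 144*v^3 + 176*v^2 + 52*v + 32)/(61*v^4 + 96*v^3 + 72*v^2 - 16*v + 21)

E = 17/4 - 4*v + v^2 + (25/4)*v^4; F = -2 + v + (5/2)*v^3; G = 5/4 + v^2
Gamma^k_ij = (1/2) g^{kl} (d_i g_jl + d_j g_il - d_l g_ij), with g^inv = (1/(EG-F^2)) [[G, -F], [-F, E]]
first partials: E_u = 0, E_v = -4 + 2*v + 25*v^3, F_u = 0, F_v = 1 + (15/2)*v^2, G_u = 0, G_v = 2*v
D = EG - F^2 = 21/16 - v + (9/2)*v^2 + 6*v^3 + (61/16)*v^4
expanded: Gamma^u_uu = (G E_u - 2F F_u + F E_v)/(2D), Gamma^u_uv = (G E_v - F G_u)/(2D), Gamma^u_vv = (2G F_v - G G_u - F G_v)/(2D), Gamma^v_uu = (2E F_u - E E_v - F E_u)/(2D), Gamma^v_uv = (E G_u - F E_v)/(2D), Gamma^v_vv = (E G_v - 2F F_v + F G_u)/(2D); substitute and cancel common factors


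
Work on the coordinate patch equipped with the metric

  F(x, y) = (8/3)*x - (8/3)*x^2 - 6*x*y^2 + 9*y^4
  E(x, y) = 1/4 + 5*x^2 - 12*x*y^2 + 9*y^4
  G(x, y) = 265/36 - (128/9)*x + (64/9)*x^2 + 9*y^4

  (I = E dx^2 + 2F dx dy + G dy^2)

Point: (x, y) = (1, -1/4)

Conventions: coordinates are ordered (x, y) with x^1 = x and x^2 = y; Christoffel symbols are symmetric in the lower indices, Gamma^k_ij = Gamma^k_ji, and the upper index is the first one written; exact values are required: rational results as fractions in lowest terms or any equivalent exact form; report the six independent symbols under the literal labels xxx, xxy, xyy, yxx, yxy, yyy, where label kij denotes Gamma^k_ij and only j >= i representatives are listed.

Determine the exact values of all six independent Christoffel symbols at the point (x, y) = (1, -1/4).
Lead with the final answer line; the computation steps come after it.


Answer: Gamma_xxx = -5233/9648, Gamma_xxy = 2117/3216, Gamma_xyy = 1637/3216, Gamma_yxx = -67045/3216, Gamma_yxy = 841/1072, Gamma_yyy = -407/1072

E = 1161/256, F = -87/256, G = 73/256 at the point
E_x = 37/4, E_y = 87/16, F_x = -73/24, F_y = 39/16, G_x = 0, G_y = -9/16
EG - F^2 = 603/512;  g^inv = (512/603) * [[73/256, 87/256], [87/256, 1161/256]]
first-kind symbols [ij,l] = (1/2)(d_i g_jl + d_j g_il - d_l g_ij): [xx,x] = E_x/2 = 37/8, [xx,y] = F_x - E_y/2 = -553/96, [xy,x] = E_y/2 = 87/32, [xy,y] = G_x/2 = 0, [yy,x] = F_y - G_x/2 = 39/16, [yy,y] = G_y/2 = -9/32
Gamma^x_ij = (G*[ij,x] - F*[ij,y])/(EG - F^2), Gamma^y_ij = (E*[ij,y] - F*[ij,x])/(EG - F^2)


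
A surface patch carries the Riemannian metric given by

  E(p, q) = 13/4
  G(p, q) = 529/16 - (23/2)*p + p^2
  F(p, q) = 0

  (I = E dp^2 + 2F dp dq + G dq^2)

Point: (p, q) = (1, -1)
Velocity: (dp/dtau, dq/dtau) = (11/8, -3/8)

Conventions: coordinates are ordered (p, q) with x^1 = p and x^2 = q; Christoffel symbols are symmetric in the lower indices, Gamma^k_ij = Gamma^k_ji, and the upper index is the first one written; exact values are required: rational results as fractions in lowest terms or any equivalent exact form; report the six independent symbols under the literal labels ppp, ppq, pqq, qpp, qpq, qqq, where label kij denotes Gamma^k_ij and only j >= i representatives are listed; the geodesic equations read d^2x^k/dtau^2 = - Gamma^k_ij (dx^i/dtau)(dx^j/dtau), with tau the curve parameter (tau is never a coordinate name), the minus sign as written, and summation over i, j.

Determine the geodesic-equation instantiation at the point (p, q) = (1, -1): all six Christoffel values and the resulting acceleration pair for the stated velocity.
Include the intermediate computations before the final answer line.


E = 13/4, F = 0, G = 361/16 at the point
E_p = 0, E_q = 0, F_p = 0, F_q = 0, G_p = -19/2, G_q = 0
EG - F^2 = 4693/64;  g^inv = (64/4693) * [[361/16, 0], [0, 13/4]]
first-kind symbols [ij,l] = (1/2)(d_i g_jl + d_j g_il - d_l g_ij): [pp,p] = E_p/2 = 0, [pp,q] = F_p - E_q/2 = 0, [pq,p] = E_q/2 = 0, [pq,q] = G_p/2 = -19/4, [qq,p] = F_q - G_p/2 = 19/4, [qq,q] = G_q/2 = 0
Gamma^p_ij = (G*[ij,p] - F*[ij,q])/(EG - F^2), Gamma^q_ij = (E*[ij,q] - F*[ij,p])/(EG - F^2)
Gamma_ppp = 0, Gamma_ppq = 0, Gamma_pqq = 19/13, Gamma_qpp = 0, Gamma_qpq = -4/19, Gamma_qqq = 0
d^2p/dtau^2 = -(Gamma_ppp*(11/8)^2 + 2*Gamma_ppq*(11/8)*(-3/8) + Gamma_pqq*(-3/8)^2) = -171/832
d^2q/dtau^2 = -(Gamma_qpp*(11/8)^2 + 2*Gamma_qpq*(11/8)*(-3/8) + Gamma_qqq*(-3/8)^2) = -33/152

Answer: Gamma_ppp = 0, Gamma_ppq = 0, Gamma_pqq = 19/13, Gamma_qpp = 0, Gamma_qpq = -4/19, Gamma_qqq = 0; accelerations (d^2p/dtau^2, d^2q/dtau^2) = (-171/832, -33/152)


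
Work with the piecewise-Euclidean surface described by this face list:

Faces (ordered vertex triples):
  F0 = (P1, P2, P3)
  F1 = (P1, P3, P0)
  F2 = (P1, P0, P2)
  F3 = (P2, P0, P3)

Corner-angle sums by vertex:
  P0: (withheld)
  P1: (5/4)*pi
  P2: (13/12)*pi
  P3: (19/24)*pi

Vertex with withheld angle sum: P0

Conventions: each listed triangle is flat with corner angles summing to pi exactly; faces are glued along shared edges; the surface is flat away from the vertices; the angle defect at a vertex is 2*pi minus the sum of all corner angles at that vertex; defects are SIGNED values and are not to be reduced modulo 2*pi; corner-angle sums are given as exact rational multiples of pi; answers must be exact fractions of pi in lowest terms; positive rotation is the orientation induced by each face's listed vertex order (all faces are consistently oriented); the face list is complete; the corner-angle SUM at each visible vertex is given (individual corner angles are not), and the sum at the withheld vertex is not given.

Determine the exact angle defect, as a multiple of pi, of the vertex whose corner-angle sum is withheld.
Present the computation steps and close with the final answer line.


V = 4, E = 6, F = 4; chi = V - E + F = 2
Gauss-Bonnet: total defect = 2*pi*chi = 4*pi; visible defects sum to (23/8)*pi

Answer: defect(P0) = (9/8)*pi


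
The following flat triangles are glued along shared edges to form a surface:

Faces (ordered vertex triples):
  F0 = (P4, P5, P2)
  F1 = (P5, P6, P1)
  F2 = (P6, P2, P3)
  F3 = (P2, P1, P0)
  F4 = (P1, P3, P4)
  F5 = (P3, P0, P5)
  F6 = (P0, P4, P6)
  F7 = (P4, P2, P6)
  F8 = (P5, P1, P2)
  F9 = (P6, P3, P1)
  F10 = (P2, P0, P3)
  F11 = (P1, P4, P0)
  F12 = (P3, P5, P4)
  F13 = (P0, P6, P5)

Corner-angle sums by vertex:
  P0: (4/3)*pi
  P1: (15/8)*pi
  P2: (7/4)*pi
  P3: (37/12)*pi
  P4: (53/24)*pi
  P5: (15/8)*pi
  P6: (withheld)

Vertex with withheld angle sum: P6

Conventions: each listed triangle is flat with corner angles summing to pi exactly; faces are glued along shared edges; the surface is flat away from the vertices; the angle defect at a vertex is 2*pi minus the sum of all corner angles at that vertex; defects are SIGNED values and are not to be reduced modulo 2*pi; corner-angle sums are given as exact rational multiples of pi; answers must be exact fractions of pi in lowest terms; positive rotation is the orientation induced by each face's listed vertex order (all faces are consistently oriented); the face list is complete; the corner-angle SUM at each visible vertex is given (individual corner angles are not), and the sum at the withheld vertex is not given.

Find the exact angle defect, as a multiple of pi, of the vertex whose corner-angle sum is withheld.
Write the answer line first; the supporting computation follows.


Answer: defect(P6) = pi/8

V = 7, E = 21, F = 14; chi = V - E + F = 0
Gauss-Bonnet: total defect = 2*pi*chi = 0; visible defects sum to -pi/8


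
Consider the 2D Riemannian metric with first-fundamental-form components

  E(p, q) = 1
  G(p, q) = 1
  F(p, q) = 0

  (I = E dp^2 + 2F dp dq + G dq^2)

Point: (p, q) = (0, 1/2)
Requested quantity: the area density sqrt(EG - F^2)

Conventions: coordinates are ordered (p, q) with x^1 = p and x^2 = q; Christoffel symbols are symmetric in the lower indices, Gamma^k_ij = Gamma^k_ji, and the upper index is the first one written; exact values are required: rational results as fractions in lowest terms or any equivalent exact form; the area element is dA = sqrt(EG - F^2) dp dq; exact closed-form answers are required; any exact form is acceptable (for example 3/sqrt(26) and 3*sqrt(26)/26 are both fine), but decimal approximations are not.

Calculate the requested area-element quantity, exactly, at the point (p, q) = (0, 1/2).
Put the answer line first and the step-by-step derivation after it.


Answer: sqrt(EG - F^2) = 1

E = 1, F = 0, G = 1; EG - F^2 = 1


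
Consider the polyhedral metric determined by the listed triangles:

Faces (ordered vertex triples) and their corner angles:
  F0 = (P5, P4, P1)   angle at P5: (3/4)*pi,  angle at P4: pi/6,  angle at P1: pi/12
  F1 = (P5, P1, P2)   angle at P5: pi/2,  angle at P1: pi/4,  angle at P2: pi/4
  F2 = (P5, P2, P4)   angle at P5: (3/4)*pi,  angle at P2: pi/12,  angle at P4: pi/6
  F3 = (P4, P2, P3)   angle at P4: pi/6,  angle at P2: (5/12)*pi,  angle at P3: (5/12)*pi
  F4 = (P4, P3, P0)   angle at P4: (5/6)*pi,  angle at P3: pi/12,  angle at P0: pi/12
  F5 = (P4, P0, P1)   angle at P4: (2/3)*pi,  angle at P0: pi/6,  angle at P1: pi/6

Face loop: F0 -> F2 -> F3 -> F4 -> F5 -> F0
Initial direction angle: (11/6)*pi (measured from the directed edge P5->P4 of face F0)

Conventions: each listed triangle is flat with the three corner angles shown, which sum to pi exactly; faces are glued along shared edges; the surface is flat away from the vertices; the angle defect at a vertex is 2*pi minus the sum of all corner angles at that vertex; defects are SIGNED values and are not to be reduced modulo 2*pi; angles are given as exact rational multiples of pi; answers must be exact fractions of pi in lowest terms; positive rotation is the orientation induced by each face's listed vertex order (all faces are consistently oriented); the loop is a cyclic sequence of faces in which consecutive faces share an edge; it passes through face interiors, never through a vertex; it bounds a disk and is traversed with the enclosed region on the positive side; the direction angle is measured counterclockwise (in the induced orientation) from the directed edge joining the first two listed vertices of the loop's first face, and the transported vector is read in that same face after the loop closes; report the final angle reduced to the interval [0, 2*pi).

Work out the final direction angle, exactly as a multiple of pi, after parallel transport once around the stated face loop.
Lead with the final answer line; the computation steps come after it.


Answer: final direction angle = (11/6)*pi

enclosed vertex P4: corner angles sum to 2*pi, defect = 2*pi - 2*pi = 0
summing the enclosed defects onto the initial angle, mod 2*pi in the induced orientation:
final angle = (11/6)*pi + 0 = (11/6)*pi (mod 2*pi)


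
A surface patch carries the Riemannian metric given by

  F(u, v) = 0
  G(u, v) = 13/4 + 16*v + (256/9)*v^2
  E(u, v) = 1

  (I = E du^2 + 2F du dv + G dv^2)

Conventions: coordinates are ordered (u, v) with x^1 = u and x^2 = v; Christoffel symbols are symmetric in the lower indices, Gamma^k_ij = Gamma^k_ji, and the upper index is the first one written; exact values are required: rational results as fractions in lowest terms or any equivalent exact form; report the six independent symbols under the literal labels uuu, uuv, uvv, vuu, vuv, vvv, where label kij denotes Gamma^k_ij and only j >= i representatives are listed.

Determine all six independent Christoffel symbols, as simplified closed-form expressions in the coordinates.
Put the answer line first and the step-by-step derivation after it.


Answer: Gamma_uuu = 0, Gamma_uuv = 0, Gamma_uvv = 0, Gamma_vuu = 0, Gamma_vuv = 0, Gamma_vvv = (1024*v + 288)/(1024*v^2 + 576*v + 117)

E = 1; F = 0; G = 13/4 + 16*v + (256/9)*v^2
Gamma^k_ij = (1/2) g^{kl} (d_i g_jl + d_j g_il - d_l g_ij), with g^inv = (1/(EG-F^2)) [[G, -F], [-F, E]]
first partials: E_u = 0, E_v = 0, F_u = 0, F_v = 0, G_u = 0, G_v = 16 + (512/9)*v
D = EG - F^2 = 13/4 + 16*v + (256/9)*v^2
expanded: Gamma^u_uu = (G E_u - 2F F_u + F E_v)/(2D), Gamma^u_uv = (G E_v - F G_u)/(2D), Gamma^u_vv = (2G F_v - G G_u - F G_v)/(2D), Gamma^v_uu = (2E F_u - E E_v - F E_u)/(2D), Gamma^v_uv = (E G_u - F E_v)/(2D), Gamma^v_vv = (E G_v - 2F F_v + F G_u)/(2D); substitute and cancel common factors


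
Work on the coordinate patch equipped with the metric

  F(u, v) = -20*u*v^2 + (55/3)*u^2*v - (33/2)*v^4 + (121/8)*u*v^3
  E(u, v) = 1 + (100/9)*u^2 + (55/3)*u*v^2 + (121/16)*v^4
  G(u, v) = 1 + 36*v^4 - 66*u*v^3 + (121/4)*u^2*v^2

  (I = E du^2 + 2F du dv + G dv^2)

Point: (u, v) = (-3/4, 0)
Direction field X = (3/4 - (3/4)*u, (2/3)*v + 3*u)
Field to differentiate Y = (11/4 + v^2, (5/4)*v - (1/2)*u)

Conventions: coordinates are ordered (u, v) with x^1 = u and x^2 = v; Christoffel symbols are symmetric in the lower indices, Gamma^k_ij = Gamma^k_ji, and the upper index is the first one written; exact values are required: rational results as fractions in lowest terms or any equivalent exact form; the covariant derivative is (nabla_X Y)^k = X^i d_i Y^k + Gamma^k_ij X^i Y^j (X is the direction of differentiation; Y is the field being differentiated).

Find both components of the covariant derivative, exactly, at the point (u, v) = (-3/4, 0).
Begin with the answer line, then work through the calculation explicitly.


Answer: (nabla_X Y)^u = -19855/3712, (nabla_X Y)^v = -111/32

E = 29/4, F = 0, G = 1 at the point
E_u = -50/3, E_v = 0, F_u = 0, F_v = 165/16, G_u = 0, G_v = 0
EG - F^2 = 29/4;  g^inv = (4/29) * [[1, 0], [0, 29/4]]
first-kind symbols [ij,l] = (1/2)(d_i g_jl + d_j g_il - d_l g_ij): [uu,u] = E_u/2 = -25/3, [uu,v] = F_u - E_v/2 = 0, [uv,u] = E_v/2 = 0, [uv,v] = G_u/2 = 0, [vv,u] = F_v - G_u/2 = 165/16, [vv,v] = G_v/2 = 0
Gamma^u_ij = (G*[ij,u] - F*[ij,v])/(EG - F^2), Gamma^v_ij = (E*[ij,v] - F*[ij,u])/(EG - F^2)
Gamma_uuu = -100/87, Gamma_uuv = 0, Gamma_uvv = 165/116, Gamma_vuu = 0, Gamma_vuv = 0, Gamma_vvv = 0
X = (21/16, -9/4), Y = (11/4, 3/8) at the point


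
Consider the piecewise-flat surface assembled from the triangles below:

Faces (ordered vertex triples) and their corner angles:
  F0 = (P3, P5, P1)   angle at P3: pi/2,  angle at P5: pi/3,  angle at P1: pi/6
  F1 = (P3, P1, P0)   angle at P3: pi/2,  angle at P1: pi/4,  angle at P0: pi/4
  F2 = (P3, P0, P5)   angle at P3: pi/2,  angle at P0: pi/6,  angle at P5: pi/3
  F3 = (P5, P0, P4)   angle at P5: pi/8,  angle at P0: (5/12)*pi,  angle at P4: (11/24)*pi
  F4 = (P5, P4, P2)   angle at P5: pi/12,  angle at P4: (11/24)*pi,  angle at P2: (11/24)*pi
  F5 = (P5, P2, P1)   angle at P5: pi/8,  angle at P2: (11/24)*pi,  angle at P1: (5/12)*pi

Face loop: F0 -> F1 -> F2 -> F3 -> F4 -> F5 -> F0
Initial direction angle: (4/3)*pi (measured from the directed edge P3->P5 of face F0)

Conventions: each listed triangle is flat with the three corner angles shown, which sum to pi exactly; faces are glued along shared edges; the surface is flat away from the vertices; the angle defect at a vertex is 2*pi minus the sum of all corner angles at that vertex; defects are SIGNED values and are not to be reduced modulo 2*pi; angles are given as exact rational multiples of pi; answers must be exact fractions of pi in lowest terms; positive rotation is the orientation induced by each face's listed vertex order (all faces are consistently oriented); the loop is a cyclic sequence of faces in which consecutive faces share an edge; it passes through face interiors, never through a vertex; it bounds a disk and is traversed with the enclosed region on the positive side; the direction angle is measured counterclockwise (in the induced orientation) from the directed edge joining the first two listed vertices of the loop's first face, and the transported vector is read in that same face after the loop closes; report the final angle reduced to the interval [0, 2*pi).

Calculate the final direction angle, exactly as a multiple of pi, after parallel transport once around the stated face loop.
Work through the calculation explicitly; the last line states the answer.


enclosed vertex P3: corner angles sum to (3/2)*pi, defect = 2*pi - (3/2)*pi = pi/2
enclosed vertex P5: corner angles sum to pi, defect = 2*pi - pi = pi
adding the enclosed defects to the starting angle (mod 2*pi, induced orientation) gives the holonomy
final angle = (4/3)*pi + (3/2)*pi = (5/6)*pi (mod 2*pi)

Answer: final direction angle = (5/6)*pi


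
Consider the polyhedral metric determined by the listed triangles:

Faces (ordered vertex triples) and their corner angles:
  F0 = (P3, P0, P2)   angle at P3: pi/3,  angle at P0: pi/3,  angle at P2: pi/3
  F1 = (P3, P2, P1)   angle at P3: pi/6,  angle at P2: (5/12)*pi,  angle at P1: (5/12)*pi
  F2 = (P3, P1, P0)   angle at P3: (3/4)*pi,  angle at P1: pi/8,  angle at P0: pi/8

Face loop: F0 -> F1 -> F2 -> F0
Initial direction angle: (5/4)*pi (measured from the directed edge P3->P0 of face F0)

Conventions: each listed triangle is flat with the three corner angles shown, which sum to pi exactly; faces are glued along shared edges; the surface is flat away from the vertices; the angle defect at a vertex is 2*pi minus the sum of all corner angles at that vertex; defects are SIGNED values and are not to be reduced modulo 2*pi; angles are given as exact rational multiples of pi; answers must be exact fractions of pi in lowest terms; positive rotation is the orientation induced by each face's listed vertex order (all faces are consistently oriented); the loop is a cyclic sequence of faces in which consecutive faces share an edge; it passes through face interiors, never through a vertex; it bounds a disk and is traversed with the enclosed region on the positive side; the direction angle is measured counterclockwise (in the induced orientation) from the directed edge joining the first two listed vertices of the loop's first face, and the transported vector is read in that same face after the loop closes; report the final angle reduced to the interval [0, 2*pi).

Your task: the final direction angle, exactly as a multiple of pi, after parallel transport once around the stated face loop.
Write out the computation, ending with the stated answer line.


enclosed vertex P3: corner angles sum to (5/4)*pi, defect = 2*pi - (5/4)*pi = (3/4)*pi
the rotation equals the total enclosed defect, so the final angle is initial + defects (mod 2*pi)
final angle = (5/4)*pi + (3/4)*pi = 0 (mod 2*pi)

Answer: final direction angle = 0


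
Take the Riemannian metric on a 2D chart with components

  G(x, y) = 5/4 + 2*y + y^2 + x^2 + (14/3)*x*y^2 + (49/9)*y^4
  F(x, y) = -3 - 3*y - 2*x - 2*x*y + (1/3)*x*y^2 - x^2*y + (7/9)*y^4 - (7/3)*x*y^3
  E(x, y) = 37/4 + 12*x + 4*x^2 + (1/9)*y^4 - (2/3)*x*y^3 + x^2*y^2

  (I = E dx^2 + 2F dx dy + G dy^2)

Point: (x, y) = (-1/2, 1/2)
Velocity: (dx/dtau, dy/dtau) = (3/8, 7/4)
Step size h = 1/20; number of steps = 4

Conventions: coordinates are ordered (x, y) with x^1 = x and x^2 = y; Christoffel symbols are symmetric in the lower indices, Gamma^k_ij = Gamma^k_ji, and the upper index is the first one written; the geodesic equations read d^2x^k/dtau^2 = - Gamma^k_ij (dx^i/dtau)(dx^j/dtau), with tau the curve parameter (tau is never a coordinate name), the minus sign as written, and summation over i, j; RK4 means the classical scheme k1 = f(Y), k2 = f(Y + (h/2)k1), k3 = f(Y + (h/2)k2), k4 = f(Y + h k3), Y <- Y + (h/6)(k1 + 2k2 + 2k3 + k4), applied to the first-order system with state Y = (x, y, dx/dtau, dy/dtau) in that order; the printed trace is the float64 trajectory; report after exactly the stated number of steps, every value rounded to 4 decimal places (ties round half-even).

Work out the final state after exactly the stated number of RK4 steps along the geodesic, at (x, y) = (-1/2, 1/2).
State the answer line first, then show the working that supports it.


Answer: x = -0.4832, y = 0.7540, dx/dtau = -0.1152, dy/dtau = 0.9506

f(Y) = (dx/dtau, dy/dtau, -Gamma^x_ij Y'^i Y'^j, -Gamma^y_ij Y'^i Y'^j) with the Gammas evaluated at the stage position; h = 0.050000; intermediate values shown to 6 dp
step 0: x = -0.5000, y = 0.5000, dx/dtau = 0.3750, dy/dtau = 1.7500
step 1:
  k1: at (x, y) = (-0.500000, 0.500000), (dx/dtau, dy/dtau) = (0.375000, 1.750000); Gamma_xxx = 0.349968, Gamma_xxy = 0.449775, Gamma_xyy = 0.923031, Gamma_yxx = -0.776215, Gamma_yxy = 0.566492, Gamma_yyy = 1.770242; k1 = (0.375000, 1.750000, -3.466326, -6.055731)
  k2: at (x, y) = (-0.490625, 0.543750), (dx/dtau, dy/dtau) = (0.288342, 1.598607); Gamma_xxx = 0.262627, Gamma_xxy = 0.542396, Gamma_xyy = 1.221279, Gamma_yxx = -0.876528, Gamma_yxy = 0.692186, Gamma_yyy = 2.157425; k2 = (0.288342, 1.598607, -3.642896, -6.078638)
  k3: at (x, y) = (-0.492791, 0.539965), (dx/dtau, dy/dtau) = (0.283928, 1.598034); Gamma_xxx = 0.267434, Gamma_xxy = 0.537446, Gamma_xyy = 1.201904, Gamma_yxx = -0.871886, Gamma_yxy = 0.684371, Gamma_yyy = 2.130149; k3 = (0.283928, 1.598034, -3.578583, -5.990536)
  k4: at (x, y) = (-0.485804, 0.579902), (dx/dtau, dy/dtau) = (0.196071, 1.450473); Gamma_xxx = 0.219477, Gamma_xxy = 0.577358, Gamma_xyy = 1.380794, Gamma_yxx = -0.918862, Gamma_yxy = 0.733985, Gamma_yyy = 2.345747; k4 = (0.196071, 1.450473, -3.241849, -5.317313)
  Y <- Y + (h/6)(k1 + 2k2 + 2k3 + k4): x = -0.4857, y = 0.5799, dx/dtau = 0.1987, dy/dtau = 1.4541
step 2:
  k1: at (x, y) = (-0.485703, 0.579948), (dx/dtau, dy/dtau) = (0.198741, 1.454072); Gamma_xxx = 0.219516, Gamma_xxy = 0.577326, Gamma_xyy = 1.380802, Gamma_yxx = -0.918777, Gamma_yxy = 0.734023, Gamma_yyy = 2.345937; k1 = (0.198741, 1.454072, -3.261809, -5.348023)
  k2: at (x, y) = (-0.480735, 0.616300), (dx/dtau, dy/dtau) = (0.117195, 1.320371); Gamma_xxx = 0.198445, Gamma_xxy = 0.584297, Gamma_xyy = 1.472748, Gamma_yxx = -0.930618, Gamma_yxy = 0.736902, Gamma_yyy = 2.439009; k2 = (0.117195, 1.320371, -2.751116, -4.467397)
  k3: at (x, y) = (-0.482773, 0.612957), (dx/dtau, dy/dtau) = (0.129963, 1.342387); Gamma_xxx = 0.198285, Gamma_xxy = 0.585616, Gamma_xyy = 1.469549, Gamma_yxx = -0.932507, Gamma_yxy = 0.737811, Gamma_yyy = 2.433896; k3 = (0.129963, 1.342387, -2.855814, -4.627574)
  k4: at (x, y) = (-0.479205, 0.647067), (dx/dtau, dy/dtau) = (0.055950, 1.222693); Gamma_xxx = 0.190869, Gamma_xxy = 0.577509, Gamma_xyy = 1.515439, Gamma_yxx = -0.927214, Gamma_yxy = 0.719635, Gamma_yyy = 2.462727; k4 = (0.055950, 1.222693, -2.345161, -3.777281)
  Y <- Y + (h/6)(k1 + 2k2 + 2k3 + k4): x = -0.4795, y = 0.6466, dx/dtau = 0.0586, dy/dtau = 1.2264
step 3:
  k1: at (x, y) = (-0.479462, 0.646634), (dx/dtau, dy/dtau) = (0.058567, 1.226445); Gamma_xxx = 0.190720, Gamma_xxy = 0.577833, Gamma_xyy = 1.515491, Gamma_yxx = -0.927626, Gamma_yxy = 0.719970, Gamma_yyy = 2.462716; k1 = (0.058567, 1.226445, -2.363216, -3.804583)
  k2: at (x, y) = (-0.477997, 0.677295), (dx/dtau, dy/dtau) = (-0.000513, 1.131330); Gamma_xxx = 0.190940, Gamma_xxy = 0.563085, Gamma_xyy = 1.532611, Gamma_yxx = -0.914265, Gamma_yxy = 0.692358, Gamma_yyy = 2.451883; k2 = (-0.000513, 1.131330, -1.960947, -3.137379)
  k3: at (x, y) = (-0.479474, 0.674917), (dx/dtau, dy/dtau) = (0.009543, 1.148010); Gamma_xxx = 0.189633, Gamma_xxy = 0.565377, Gamma_xyy = 1.534689, Gamma_yxx = -0.917144, Gamma_yxy = 0.694812, Gamma_yyy = 2.454043; k3 = (0.009543, 1.148010, -2.035015, -3.249392)
  k4: at (x, y) = (-0.478984, 0.704034), (dx/dtau, dy/dtau) = (-0.043184, 1.063975); Gamma_xxx = 0.193895, Gamma_xxy = 0.547796, Gamma_xyy = 1.536954, Gamma_yxx = -0.899699, Gamma_yxy = 0.663535, Gamma_yyy = 2.423326; k4 = (-0.043184, 1.063975, -1.689921, -2.680658)
  Y <- Y + (h/6)(k1 + 2k2 + 2k3 + k4): x = -0.4792, y = 0.7037, dx/dtau = -0.0418, dy/dtau = 1.0660
step 4:
  k1: at (x, y) = (-0.479183, 0.703709), (dx/dtau, dy/dtau) = (-0.041809, 1.065955); Gamma_xxx = 0.193684, Gamma_xxy = 0.548139, Gamma_xyy = 1.537378, Gamma_yxx = -0.900129, Gamma_yxy = 0.663911, Gamma_yyy = 2.423810; k1 = (-0.041809, 1.065955, -1.698342, -2.693329)
  k2: at (x, y) = (-0.480228, 0.730358), (dx/dtau, dy/dtau) = (-0.084267, 0.998622); Gamma_xxx = 0.199520, Gamma_xxy = 0.530908, Gamma_xyy = 1.532167, Gamma_yxx = -0.882366, Gamma_yxy = 0.633036, Gamma_yyy = 2.383178; k2 = (-0.084267, 0.998622, -1.440010, -2.263806)
  k3: at (x, y) = (-0.481290, 0.728675), (dx/dtau, dy/dtau) = (-0.077809, 1.009360); Gamma_xxx = 0.198306, Gamma_xxy = 0.532779, Gamma_xyy = 1.534895, Gamma_yxx = -0.884731, Gamma_yxy = 0.635071, Gamma_yyy = 2.386288; k3 = (-0.077809, 1.009360, -1.481276, -2.326057)
  k4: at (x, y) = (-0.483073, 0.754177), (dx/dtau, dy/dtau) = (-0.115872, 0.949652); Gamma_xxx = 0.205237, Gamma_xxy = 0.515898, Gamma_xyy = 1.525321, Gamma_yxx = -0.866626, Gamma_yxy = 0.604875, Gamma_yyy = 2.340247; k4 = (-0.115872, 0.949652, -1.264812, -1.965771)
  Y <- Y + (h/6)(k1 + 2k2 + 2k3 + k4): x = -0.4832, y = 0.7540, dx/dtau = -0.1152, dy/dtau = 0.9506


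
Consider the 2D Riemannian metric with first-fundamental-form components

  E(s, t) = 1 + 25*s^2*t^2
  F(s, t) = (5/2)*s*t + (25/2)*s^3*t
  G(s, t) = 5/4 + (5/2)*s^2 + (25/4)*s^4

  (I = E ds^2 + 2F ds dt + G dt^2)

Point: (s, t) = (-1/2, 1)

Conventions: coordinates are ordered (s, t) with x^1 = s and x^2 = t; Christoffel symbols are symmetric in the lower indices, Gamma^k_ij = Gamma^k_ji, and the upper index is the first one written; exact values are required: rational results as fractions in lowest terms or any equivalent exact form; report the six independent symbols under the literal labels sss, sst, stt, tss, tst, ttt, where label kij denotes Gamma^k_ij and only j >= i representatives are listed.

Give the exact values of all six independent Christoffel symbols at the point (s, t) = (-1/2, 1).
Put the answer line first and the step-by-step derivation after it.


Answer: Gamma_sss = -160/109, Gamma_sst = 80/109, Gamma_stt = 0, Gamma_tss = 72/109, Gamma_tst = -36/109, Gamma_ttt = 0

E = 29/4, F = -45/16, G = 145/64 at the point
E_s = -25, E_t = 25/2, F_s = 95/8, F_t = -45/16, G_s = -45/8, G_t = 0
EG - F^2 = 545/64;  g^inv = (64/545) * [[145/64, 45/16], [45/16, 29/4]]
first-kind symbols [ij,l] = (1/2)(d_i g_jl + d_j g_il - d_l g_ij): [ss,s] = E_s/2 = -25/2, [ss,t] = F_s - E_t/2 = 45/8, [st,s] = E_t/2 = 25/4, [st,t] = G_s/2 = -45/16, [tt,s] = F_t - G_s/2 = 0, [tt,t] = G_t/2 = 0
Gamma^s_ij = (G*[ij,s] - F*[ij,t])/(EG - F^2), Gamma^t_ij = (E*[ij,t] - F*[ij,s])/(EG - F^2)


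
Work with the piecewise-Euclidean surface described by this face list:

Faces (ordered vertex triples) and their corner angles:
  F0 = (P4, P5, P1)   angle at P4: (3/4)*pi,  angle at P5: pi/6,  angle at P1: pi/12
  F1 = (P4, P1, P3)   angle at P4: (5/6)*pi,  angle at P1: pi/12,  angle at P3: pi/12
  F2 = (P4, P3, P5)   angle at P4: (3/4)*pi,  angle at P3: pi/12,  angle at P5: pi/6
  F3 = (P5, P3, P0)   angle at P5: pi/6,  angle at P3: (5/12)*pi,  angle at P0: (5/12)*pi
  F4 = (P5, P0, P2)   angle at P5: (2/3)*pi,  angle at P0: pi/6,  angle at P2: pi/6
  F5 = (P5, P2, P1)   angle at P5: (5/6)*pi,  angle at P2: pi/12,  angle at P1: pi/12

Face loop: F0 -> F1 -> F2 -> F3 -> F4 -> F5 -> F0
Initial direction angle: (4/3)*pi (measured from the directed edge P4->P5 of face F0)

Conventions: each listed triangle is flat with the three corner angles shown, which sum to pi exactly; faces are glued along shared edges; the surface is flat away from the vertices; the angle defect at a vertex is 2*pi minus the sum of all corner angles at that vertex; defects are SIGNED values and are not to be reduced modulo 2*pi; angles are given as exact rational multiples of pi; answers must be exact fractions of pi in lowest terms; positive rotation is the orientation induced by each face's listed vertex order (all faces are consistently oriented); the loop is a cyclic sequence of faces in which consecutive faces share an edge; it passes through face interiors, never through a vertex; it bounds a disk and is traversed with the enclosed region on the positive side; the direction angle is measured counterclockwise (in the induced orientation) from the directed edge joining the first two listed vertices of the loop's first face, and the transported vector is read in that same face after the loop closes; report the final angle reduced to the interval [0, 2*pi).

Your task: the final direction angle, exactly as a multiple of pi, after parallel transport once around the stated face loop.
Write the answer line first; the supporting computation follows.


Answer: final direction angle = pi

enclosed vertex P4: corner angles sum to (7/3)*pi, defect = 2*pi - (7/3)*pi = -pi/3
enclosed vertex P5: corner angles sum to 2*pi, defect = 2*pi - 2*pi = 0
transport around the loop rotates by the sum of enclosed defects; add to the initial angle mod 2*pi
final angle = (4/3)*pi - pi/3 = pi (mod 2*pi)


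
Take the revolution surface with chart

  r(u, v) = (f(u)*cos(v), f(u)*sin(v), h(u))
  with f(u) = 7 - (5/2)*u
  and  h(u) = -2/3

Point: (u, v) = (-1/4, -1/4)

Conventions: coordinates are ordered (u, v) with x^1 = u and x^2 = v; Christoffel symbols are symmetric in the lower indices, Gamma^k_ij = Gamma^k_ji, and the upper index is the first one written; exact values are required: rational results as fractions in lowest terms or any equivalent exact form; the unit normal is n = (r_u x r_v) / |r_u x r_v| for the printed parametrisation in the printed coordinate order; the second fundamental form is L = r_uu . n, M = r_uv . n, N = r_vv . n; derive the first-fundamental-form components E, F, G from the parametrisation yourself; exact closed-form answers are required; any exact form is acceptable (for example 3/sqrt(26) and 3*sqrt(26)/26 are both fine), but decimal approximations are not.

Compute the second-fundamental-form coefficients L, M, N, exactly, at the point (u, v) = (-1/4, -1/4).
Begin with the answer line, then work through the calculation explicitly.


Answer: L = 0, M = 0, N = 0

f = 61/8, f' = -5/2, f'' = 0, h' = 0, h'' = 0
E = 25/4, F = 0, G = 3721/64; answer radicand W^2 = 25/4
unnormalised second-form numerators: l = 0, m = 0, n = 0; L = l/sqrt(25/4), and similarly M = m/sqrt(W^2), N = n/sqrt(W^2)


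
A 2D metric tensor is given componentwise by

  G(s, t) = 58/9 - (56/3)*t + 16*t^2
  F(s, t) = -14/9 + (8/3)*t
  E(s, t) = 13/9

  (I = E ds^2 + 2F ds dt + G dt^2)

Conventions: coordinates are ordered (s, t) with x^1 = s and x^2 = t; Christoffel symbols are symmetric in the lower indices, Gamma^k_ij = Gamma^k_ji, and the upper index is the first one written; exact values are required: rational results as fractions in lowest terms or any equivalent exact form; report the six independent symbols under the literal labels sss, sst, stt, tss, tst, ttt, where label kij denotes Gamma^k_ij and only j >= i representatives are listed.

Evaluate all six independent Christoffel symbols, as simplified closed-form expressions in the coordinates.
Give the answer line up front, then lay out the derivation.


Answer: Gamma_sss = 0, Gamma_sst = 0, Gamma_stt = 12/(72*t^2 - 84*t + 31), Gamma_tss = 0, Gamma_tst = 0, Gamma_ttt = (72*t - 42)/(72*t^2 - 84*t + 31)

E = 13/9; F = -14/9 + (8/3)*t; G = 58/9 - (56/3)*t + 16*t^2
Gamma^k_ij = (1/2) g^{kl} (d_i g_jl + d_j g_il - d_l g_ij), with g^inv = (1/(EG-F^2)) [[G, -F], [-F, E]]
first partials: E_s = 0, E_t = 0, F_s = 0, F_t = 8/3, G_s = 0, G_t = -56/3 + 32*t
D = EG - F^2 = 62/9 - (56/3)*t + 16*t^2
expanded: Gamma^s_ss = (G E_s - 2F F_s + F E_t)/(2D), Gamma^s_st = (G E_t - F G_s)/(2D), Gamma^s_tt = (2G F_t - G G_s - F G_t)/(2D), Gamma^t_ss = (2E F_s - E E_t - F E_s)/(2D), Gamma^t_st = (E G_s - F E_t)/(2D), Gamma^t_tt = (E G_t - 2F F_t + F G_s)/(2D); substitute and cancel common factors


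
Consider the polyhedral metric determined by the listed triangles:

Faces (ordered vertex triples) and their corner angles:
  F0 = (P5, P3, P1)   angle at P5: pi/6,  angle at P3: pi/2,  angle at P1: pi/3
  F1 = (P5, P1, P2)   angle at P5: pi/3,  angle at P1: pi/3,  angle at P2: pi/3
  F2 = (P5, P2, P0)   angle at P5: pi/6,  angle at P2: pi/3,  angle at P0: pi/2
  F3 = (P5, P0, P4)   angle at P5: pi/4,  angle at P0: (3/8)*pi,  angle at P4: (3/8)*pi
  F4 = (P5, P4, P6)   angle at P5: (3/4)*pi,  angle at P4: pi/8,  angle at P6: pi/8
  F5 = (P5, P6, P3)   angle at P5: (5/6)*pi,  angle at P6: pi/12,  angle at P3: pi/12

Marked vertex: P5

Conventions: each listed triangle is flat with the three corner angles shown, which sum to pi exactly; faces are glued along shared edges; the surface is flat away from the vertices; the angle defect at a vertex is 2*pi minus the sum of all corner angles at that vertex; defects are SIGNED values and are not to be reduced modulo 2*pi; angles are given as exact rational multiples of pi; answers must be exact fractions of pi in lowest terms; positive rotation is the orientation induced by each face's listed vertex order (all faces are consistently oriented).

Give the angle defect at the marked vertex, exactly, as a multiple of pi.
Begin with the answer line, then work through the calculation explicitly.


Answer: defect(P5) = -pi/2

Sum of corner angles at P5: (5/2)*pi
defect = 2*pi - (5/2)*pi


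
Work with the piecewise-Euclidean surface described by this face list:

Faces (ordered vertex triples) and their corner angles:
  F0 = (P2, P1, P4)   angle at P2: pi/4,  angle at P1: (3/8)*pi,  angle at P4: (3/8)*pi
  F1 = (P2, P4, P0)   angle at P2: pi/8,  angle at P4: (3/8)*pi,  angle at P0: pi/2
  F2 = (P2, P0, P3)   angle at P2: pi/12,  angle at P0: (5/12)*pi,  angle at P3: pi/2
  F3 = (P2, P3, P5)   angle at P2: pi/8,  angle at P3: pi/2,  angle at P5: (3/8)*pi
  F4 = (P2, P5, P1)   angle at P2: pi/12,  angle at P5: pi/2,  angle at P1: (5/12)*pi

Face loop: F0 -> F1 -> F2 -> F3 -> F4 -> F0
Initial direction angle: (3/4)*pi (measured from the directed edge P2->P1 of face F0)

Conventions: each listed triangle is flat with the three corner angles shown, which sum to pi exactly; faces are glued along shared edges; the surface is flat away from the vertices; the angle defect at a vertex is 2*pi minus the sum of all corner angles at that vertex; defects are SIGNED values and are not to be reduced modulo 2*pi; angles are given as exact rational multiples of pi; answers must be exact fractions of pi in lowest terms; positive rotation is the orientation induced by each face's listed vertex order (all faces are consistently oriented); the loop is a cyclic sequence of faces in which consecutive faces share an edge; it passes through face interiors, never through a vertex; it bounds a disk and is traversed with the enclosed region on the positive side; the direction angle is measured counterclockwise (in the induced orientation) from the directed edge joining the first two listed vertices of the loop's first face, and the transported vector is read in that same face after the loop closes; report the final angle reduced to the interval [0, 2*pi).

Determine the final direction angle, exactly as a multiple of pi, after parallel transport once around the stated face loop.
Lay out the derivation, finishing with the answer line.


enclosed vertex P2: corner angles sum to (2/3)*pi, defect = 2*pi - (2/3)*pi = (4/3)*pi
transport around the loop rotates by the sum of enclosed defects; add to the initial angle mod 2*pi
final angle = (3/4)*pi + (4/3)*pi = pi/12 (mod 2*pi)

Answer: final direction angle = pi/12


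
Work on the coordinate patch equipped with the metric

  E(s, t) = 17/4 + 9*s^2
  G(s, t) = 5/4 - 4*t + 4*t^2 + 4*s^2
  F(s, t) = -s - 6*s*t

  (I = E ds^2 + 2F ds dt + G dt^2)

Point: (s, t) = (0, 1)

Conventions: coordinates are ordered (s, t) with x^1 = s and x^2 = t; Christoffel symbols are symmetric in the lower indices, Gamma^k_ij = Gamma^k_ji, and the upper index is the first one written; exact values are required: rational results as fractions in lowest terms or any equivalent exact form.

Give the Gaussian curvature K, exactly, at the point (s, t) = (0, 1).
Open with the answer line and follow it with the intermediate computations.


Answer: K = 96/425

E = 17/4, F = 0, G = 5/4, EG - F^2 = 85/16 at the point
E_s = 0, E_t = 0, F_s = -7, F_t = 0, G_s = 0, G_t = 4
E_tt = 0, F_st = -6, G_ss = 8
Compute both Brioschi determinants and normalise by (EG - F^2)^2.
M1 = [[-E_tt/2 + F_st - G_ss/2, E_s/2, F_s - E_t/2], [F_t - G_s/2, E, F], [G_t/2, F, G]] = [[-10, 0, -7], [0, 17/4, 0], [2, 0, 5/4]]; det M1 = 51/8
M2 = [[0, E_t/2, G_s/2], [E_t/2, E, F], [G_s/2, F, G]] = [[0, 0, 0], [0, 17/4, 0], [0, 0, 5/4]]; det M2 = 0
det M1 - det M2 = 51/8; K = 51/8 / (85/16)^2 = 96/425


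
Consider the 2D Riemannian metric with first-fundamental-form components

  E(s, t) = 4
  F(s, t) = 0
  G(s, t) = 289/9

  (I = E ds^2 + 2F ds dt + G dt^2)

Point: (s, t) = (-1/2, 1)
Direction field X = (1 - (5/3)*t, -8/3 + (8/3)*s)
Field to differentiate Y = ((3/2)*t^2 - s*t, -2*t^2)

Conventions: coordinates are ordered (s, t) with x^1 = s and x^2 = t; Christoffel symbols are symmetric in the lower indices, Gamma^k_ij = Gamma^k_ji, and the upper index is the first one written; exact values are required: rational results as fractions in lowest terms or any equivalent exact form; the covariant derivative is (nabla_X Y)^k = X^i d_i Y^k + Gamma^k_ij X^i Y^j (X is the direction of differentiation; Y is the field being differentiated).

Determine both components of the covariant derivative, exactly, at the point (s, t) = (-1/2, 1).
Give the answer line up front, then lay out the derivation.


Answer: (nabla_X Y)^s = -40/3, (nabla_X Y)^t = 16

E = 4, F = 0, G = 289/9 at the point
E_s = 0, E_t = 0, F_s = 0, F_t = 0, G_s = 0, G_t = 0
EG - F^2 = 1156/9;  g^inv = (9/1156) * [[289/9, 0], [0, 4]]
first-kind symbols [ij,l] = (1/2)(d_i g_jl + d_j g_il - d_l g_ij): [ss,s] = E_s/2 = 0, [ss,t] = F_s - E_t/2 = 0, [st,s] = E_t/2 = 0, [st,t] = G_s/2 = 0, [tt,s] = F_t - G_s/2 = 0, [tt,t] = G_t/2 = 0
Gamma^s_ij = (G*[ij,s] - F*[ij,t])/(EG - F^2), Gamma^t_ij = (E*[ij,t] - F*[ij,s])/(EG - F^2)
Gamma_sss = 0, Gamma_sst = 0, Gamma_stt = 0, Gamma_tss = 0, Gamma_tst = 0, Gamma_ttt = 0
X = (-2/3, -4), Y = (2, -2) at the point
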